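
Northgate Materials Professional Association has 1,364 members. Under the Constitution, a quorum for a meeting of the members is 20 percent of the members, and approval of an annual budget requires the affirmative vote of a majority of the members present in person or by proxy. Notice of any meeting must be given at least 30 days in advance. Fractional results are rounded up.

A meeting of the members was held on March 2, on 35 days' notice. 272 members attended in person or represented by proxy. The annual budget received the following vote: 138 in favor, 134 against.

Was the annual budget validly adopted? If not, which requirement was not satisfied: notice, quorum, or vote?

Invalid — quorum requirement not satisfied.

Notice: 35 days given; 30 required. Satisfied.
Quorum: 20% of 1,364 = 272.80, rounded up to 273; 272 present. Not satisfied.
Vote: requires a majority of those present (272); a majority of 272 is 137, so 137 needed; 138 in favor. Satisfied.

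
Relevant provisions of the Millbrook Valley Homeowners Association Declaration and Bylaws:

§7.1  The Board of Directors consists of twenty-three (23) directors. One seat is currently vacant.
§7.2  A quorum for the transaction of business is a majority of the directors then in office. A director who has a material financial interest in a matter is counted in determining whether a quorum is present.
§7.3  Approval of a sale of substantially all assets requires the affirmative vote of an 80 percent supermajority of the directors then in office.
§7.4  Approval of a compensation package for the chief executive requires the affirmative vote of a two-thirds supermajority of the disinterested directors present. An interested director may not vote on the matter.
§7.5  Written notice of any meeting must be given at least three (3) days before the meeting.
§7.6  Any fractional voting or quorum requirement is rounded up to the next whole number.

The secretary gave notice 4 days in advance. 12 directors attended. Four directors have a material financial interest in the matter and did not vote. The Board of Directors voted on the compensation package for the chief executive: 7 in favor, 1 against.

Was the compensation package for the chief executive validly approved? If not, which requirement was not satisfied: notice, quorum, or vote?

Valid — all requirements satisfied.

Notice: 4 days given; 3 required (4 ≥ 3). Satisfied.
Quorum: 12 present (interested directors count toward quorum); quorum is 12. Satisfied.
Vote: the compensation package for the chief executive requires two-thirds of the disinterested directors present (12 − 4 = 8). 2/3 of 8 = 5.33, rounded up to 6, so 6 affirmative votes are needed; 7 voted in favor. Satisfied.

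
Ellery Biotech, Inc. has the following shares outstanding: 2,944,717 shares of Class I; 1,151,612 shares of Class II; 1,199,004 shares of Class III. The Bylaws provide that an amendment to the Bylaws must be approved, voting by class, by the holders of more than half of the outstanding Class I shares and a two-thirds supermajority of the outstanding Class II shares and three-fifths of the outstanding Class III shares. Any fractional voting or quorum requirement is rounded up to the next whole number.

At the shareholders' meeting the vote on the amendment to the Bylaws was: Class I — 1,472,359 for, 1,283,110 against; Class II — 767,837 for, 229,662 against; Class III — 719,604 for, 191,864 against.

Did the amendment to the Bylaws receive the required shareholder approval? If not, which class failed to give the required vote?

Class I: a majority of 2944717 is 1472359; 1,472,359 required, 1,472,359 in favor — approved.
Class II: 2/3 of 1151612 = 767741.33, rounded up to 767742; 767,742 required, 767,837 in favor — approved.
Class III: 3/5 of 1199004 = 719402.40, rounded up to 719403; 719,403 required, 719,604 in favor — approved.

Approved — every class gave the required vote.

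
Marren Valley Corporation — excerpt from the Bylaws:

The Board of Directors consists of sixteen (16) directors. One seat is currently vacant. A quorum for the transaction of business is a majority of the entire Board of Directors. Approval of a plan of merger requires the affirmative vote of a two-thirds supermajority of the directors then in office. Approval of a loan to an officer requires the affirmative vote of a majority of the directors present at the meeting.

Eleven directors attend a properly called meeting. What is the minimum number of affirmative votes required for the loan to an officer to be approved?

The loan to an officer requires a majority of the directors present (11).
A majority of 11 is 6.

6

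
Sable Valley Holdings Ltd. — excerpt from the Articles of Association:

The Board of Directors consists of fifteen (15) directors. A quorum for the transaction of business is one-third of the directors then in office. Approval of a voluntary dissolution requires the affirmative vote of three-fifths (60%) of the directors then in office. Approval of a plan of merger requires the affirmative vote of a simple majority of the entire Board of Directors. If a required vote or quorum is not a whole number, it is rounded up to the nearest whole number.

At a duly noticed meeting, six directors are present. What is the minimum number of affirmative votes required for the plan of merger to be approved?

8

The plan of merger requires a majority of the entire Board of Directors (15).
A majority of 15 is 8.
(Only 6 can vote, so the plan of merger cannot pass at this meeting, but the required vote is still 8.)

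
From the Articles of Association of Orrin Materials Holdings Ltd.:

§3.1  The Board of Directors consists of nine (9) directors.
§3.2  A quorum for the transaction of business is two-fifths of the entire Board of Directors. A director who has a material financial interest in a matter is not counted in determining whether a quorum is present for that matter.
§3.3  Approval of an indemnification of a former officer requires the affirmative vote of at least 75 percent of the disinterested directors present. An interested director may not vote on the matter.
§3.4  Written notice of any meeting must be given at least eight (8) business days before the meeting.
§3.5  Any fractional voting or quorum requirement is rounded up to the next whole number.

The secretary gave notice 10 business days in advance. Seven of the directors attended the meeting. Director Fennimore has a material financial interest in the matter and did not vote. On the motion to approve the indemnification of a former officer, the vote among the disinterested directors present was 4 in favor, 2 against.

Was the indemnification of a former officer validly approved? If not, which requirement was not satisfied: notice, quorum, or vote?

Invalid — vote requirement not satisfied.

Notice: 10 business days given; 8 required (10 ≥ 8). Satisfied.
Quorum: 7 present, but the 1 interested director does not count, leaving 6. Quorum is 4. Satisfied.
Vote: the indemnification of a former officer requires three-fourths of the disinterested directors present (7 − 1 = 6). 3/4 of 6 = 4.50, rounded up to 5, so 5 affirmative votes are needed; 4 voted in favor. Not satisfied.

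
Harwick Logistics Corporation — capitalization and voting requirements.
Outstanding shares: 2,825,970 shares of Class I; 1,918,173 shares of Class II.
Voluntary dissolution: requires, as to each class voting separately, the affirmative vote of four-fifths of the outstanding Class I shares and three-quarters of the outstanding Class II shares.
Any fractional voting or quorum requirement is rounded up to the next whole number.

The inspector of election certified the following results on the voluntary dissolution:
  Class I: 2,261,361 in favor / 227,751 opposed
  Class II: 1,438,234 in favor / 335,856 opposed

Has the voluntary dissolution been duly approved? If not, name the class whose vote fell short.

Class I: 4/5 of 2825970 = 2260776; 2,260,776 required, 2,261,361 in favor — approved.
Class II: 3/4 of 1918173 = 1438629.75, rounded up to 1438630; 1,438,630 required, 1,438,234 in favor — not approved.

Not approved — the Class II shares did not give the required vote.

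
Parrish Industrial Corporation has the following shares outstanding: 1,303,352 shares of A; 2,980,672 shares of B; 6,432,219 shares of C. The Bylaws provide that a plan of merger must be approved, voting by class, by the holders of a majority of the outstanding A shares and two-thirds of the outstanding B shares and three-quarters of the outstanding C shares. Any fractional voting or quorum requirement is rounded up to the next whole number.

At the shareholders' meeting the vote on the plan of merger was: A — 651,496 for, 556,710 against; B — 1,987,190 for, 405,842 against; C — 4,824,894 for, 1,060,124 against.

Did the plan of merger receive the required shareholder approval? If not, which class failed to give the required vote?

Not approved — the A shares did not give the required vote.

A: a majority of 1303352 is 651677; 651,677 required, 651,496 in favor — not approved.
B: 2/3 of 2980672 = 1987114.67, rounded up to 1987115; 1,987,115 required, 1,987,190 in favor — approved.
C: 3/4 of 6432219 = 4824164.25, rounded up to 4824165; 4,824,165 required, 4,824,894 in favor — approved.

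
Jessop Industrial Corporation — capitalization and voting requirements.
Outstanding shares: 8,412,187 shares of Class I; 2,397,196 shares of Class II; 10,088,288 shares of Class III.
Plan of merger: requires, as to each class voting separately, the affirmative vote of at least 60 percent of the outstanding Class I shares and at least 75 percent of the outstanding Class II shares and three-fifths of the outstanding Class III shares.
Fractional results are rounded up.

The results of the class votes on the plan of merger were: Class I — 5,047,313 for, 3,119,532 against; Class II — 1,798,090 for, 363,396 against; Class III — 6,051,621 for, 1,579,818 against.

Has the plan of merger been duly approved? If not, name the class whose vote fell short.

Class I: 3/5 of 8412187 = 5047312.20, rounded up to 5047313; 5,047,313 required, 5,047,313 in favor — approved.
Class II: 3/4 of 2397196 = 1797897; 1,797,897 required, 1,798,090 in favor — approved.
Class III: 3/5 of 10088288 = 6052972.80, rounded up to 6052973; 6,052,973 required, 6,051,621 in favor — not approved.

Not approved — the Class III shares did not give the required vote.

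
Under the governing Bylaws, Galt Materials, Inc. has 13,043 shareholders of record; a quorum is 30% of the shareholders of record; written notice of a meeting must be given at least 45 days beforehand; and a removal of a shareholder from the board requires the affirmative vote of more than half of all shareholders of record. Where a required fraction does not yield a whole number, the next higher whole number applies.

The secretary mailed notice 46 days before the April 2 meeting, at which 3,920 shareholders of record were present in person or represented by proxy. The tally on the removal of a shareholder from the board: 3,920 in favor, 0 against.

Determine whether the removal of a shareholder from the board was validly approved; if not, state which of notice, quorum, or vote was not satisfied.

Notice: 46 days given; 45 required. Satisfied.
Quorum: 30% of 13,043 = 3,912.90, rounded up to 3,913; 3,920 present. Satisfied.
Vote: requires a majority of all shareholders of record (13,043); a majority of 13043 is 6522, so 6,522 needed; 3,920 in favor. Not satisfied.

Invalid — vote requirement not satisfied.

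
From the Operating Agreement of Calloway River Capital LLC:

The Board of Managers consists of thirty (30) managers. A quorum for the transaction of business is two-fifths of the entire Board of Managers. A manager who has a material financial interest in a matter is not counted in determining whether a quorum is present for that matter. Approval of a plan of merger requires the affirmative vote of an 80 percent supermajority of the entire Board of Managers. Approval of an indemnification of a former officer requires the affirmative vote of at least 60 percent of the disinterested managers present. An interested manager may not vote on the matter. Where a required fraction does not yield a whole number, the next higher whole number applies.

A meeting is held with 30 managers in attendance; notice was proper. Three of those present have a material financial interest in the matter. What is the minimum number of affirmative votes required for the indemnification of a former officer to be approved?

17

The indemnification of a former officer requires three-fifths of the disinterested managers present (30 − 3 = 27).
3/5 of 27 = 16.20, rounded up to 17.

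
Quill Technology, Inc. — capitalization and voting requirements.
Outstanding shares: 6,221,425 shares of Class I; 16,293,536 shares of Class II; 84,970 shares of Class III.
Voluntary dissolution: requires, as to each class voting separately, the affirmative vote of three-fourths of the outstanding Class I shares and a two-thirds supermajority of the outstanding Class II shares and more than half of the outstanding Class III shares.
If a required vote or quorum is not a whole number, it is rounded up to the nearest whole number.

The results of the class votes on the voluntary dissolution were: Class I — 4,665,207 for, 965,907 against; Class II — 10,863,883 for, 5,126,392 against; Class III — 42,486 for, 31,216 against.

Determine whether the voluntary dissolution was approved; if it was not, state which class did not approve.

Class I: 3/4 of 6221425 = 4666068.75, rounded up to 4666069; 4,666,069 required, 4,665,207 in favor — not approved.
Class II: 2/3 of 16293536 = 10862357.33, rounded up to 10862358; 10,862,358 required, 10,863,883 in favor — approved.
Class III: a majority of 84970 is 42486; 42,486 required, 42,486 in favor — approved.

Not approved — the Class I shares did not give the required vote.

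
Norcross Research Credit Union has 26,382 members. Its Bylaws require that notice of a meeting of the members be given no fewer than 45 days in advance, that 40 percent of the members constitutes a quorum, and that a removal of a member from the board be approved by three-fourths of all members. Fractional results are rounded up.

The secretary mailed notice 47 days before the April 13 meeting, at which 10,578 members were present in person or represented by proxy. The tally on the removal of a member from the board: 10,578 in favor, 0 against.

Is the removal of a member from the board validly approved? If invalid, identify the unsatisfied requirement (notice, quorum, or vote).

Notice: 47 days given; 45 required. Satisfied.
Quorum: 40% of 26,382 = 10,552.80, rounded up to 10,553; 10,578 present. Satisfied.
Vote: requires three-fourths of all members (26,382); 3/4 of 26382 = 19786.50, rounded up to 19787, so 19,787 needed; 10,578 in favor. Not satisfied.

Invalid — vote requirement not satisfied.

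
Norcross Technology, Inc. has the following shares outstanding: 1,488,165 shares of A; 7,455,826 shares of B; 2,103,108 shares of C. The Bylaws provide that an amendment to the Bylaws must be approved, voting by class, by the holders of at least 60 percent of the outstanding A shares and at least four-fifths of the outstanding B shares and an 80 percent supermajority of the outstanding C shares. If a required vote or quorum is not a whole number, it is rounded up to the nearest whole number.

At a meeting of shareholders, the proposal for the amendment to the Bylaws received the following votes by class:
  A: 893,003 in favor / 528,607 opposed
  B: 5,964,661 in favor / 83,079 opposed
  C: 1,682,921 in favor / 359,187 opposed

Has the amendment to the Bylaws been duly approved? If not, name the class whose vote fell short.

Approved — every class gave the required vote.

A: 3/5 of 1488165 = 892899; 892,899 required, 893,003 in favor — approved.
B: 4/5 of 7455826 = 5964660.80, rounded up to 5964661; 5,964,661 required, 5,964,661 in favor — approved.
C: 4/5 of 2103108 = 1682486.40, rounded up to 1682487; 1,682,487 required, 1,682,921 in favor — approved.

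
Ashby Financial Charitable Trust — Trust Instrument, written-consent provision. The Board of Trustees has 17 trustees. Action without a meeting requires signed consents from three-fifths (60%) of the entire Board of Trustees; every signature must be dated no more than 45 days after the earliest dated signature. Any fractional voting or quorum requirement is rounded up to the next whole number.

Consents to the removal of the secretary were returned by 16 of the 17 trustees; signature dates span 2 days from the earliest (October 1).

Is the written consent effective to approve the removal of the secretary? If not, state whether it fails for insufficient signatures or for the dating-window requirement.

Effective — both the signature and dating-window requirements are satisfied.

Signatures required: three-fifths (60%) of 17 — 3/5 of 17 = 10.20, rounded up to 11, so 11 needed; 16 signed. Sufficient.
Dating window: the latest signature is 2 days after the earliest; the limit is 45 days. Within the window.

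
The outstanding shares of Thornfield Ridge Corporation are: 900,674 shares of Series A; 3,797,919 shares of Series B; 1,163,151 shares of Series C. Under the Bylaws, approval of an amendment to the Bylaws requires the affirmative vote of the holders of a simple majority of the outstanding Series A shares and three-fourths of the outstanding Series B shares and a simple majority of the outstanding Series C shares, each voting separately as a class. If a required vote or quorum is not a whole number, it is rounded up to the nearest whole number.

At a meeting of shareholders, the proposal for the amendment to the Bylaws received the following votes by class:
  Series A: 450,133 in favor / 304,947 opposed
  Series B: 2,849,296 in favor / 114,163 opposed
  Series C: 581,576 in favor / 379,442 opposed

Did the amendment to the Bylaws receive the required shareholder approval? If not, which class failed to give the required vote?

Series A: a majority of 900674 is 450338; 450,338 required, 450,133 in favor — not approved.
Series B: 3/4 of 3797919 = 2848439.25, rounded up to 2848440; 2,848,440 required, 2,849,296 in favor — approved.
Series C: a majority of 1163151 is 581576; 581,576 required, 581,576 in favor — approved.

Not approved — the Series A shares did not give the required vote.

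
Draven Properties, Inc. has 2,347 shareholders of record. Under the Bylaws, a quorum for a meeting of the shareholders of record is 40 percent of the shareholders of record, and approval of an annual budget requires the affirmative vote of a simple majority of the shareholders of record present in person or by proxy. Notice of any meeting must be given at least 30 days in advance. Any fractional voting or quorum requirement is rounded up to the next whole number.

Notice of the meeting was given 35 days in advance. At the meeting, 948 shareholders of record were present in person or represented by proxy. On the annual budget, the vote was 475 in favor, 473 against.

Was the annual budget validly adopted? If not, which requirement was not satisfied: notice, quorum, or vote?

Notice: 35 days given; 30 required. Satisfied.
Quorum: 40% of 2,347 = 938.80, rounded up to 939; 948 present. Satisfied.
Vote: requires a majority of those present (948); a majority of 948 is 475, so 475 needed; 475 in favor. Satisfied.

Valid — all requirements satisfied.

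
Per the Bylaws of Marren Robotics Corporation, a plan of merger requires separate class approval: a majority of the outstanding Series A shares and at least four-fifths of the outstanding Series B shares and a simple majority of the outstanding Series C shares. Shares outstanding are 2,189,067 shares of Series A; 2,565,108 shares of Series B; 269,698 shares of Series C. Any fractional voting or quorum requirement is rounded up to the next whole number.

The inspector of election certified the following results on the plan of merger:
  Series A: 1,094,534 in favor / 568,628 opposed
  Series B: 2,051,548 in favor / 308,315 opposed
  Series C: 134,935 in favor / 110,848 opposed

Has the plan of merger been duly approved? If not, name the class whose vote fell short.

Not approved — the Series B shares did not give the required vote.

Series A: a majority of 2189067 is 1094534; 1,094,534 required, 1,094,534 in favor — approved.
Series B: 4/5 of 2565108 = 2052086.40, rounded up to 2052087; 2,052,087 required, 2,051,548 in favor — not approved.
Series C: a majority of 269698 is 134850; 134,850 required, 134,935 in favor — approved.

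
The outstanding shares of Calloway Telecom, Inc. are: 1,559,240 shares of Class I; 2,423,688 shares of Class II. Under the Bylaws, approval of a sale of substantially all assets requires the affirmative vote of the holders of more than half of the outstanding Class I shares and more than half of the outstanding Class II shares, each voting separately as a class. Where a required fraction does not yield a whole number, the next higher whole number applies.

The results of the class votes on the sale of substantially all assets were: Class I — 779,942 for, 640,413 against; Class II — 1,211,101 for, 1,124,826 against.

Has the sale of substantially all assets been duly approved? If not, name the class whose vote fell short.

Not approved — the Class II shares did not give the required vote.

Class I: a majority of 1559240 is 779621; 779,621 required, 779,942 in favor — approved.
Class II: a majority of 2423688 is 1211845; 1,211,845 required, 1,211,101 in favor — not approved.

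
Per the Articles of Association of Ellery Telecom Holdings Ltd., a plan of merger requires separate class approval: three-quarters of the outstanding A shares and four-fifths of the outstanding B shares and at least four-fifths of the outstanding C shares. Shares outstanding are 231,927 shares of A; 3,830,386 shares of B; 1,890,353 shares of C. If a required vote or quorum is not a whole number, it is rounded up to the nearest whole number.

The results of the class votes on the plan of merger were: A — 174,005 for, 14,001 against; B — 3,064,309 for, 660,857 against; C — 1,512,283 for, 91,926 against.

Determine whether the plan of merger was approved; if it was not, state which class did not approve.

A: 3/4 of 231927 = 173945.25, rounded up to 173946; 173,946 required, 174,005 in favor — approved.
B: 4/5 of 3830386 = 3064308.80, rounded up to 3064309; 3,064,309 required, 3,064,309 in favor — approved.
C: 4/5 of 1890353 = 1512282.40, rounded up to 1512283; 1,512,283 required, 1,512,283 in favor — approved.

Approved — every class gave the required vote.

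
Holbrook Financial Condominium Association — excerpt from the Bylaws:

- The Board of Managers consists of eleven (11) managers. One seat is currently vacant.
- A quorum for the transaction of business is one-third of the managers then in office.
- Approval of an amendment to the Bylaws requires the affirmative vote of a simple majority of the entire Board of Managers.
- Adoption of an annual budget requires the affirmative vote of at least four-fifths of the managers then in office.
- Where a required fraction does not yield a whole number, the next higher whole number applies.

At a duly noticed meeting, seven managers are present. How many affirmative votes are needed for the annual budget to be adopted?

The annual budget requires four-fifths of the managers then in office (10).
4/5 of 10 = 8.
(Only 7 can vote, so the annual budget cannot pass at this meeting, but the required vote is still 8.)

8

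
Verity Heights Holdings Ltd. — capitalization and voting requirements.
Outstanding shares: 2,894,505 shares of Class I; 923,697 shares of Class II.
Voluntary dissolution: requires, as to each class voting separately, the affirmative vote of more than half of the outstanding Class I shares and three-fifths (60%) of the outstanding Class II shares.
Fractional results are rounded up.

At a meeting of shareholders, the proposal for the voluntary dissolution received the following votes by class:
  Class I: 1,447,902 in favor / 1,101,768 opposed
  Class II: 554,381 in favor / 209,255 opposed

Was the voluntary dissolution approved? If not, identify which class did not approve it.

Approved — every class gave the required vote.

Class I: a majority of 2894505 is 1447253; 1,447,253 required, 1,447,902 in favor — approved.
Class II: 3/5 of 923697 = 554218.20, rounded up to 554219; 554,219 required, 554,381 in favor — approved.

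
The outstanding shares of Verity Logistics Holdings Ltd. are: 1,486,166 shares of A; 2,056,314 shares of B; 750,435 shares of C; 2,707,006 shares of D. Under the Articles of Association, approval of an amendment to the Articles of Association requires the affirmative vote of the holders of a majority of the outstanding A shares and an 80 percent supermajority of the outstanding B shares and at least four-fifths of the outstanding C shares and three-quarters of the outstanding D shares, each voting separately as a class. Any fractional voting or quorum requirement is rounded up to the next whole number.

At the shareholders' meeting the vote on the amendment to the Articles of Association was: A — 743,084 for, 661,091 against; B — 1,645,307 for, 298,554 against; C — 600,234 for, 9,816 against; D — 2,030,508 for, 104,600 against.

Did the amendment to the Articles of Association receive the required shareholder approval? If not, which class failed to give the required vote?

Not approved — the C shares did not give the required vote.

A: a majority of 1486166 is 743084; 743,084 required, 743,084 in favor — approved.
B: 4/5 of 2056314 = 1645051.20, rounded up to 1645052; 1,645,052 required, 1,645,307 in favor — approved.
C: 4/5 of 750435 = 600348; 600,348 required, 600,234 in favor — not approved.
D: 3/4 of 2707006 = 2030254.50, rounded up to 2030255; 2,030,255 required, 2,030,508 in favor — approved.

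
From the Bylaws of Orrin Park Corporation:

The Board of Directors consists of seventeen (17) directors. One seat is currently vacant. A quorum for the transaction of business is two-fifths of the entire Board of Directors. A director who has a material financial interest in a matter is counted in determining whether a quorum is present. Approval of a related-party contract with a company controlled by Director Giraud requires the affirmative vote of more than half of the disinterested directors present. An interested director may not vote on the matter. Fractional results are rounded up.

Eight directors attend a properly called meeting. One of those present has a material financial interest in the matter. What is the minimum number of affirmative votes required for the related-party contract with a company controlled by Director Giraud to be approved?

The related-party contract with a company controlled by Director Giraud requires a majority of the disinterested directors present (8 − 1 = 7).
A majority of 7 is 4.

4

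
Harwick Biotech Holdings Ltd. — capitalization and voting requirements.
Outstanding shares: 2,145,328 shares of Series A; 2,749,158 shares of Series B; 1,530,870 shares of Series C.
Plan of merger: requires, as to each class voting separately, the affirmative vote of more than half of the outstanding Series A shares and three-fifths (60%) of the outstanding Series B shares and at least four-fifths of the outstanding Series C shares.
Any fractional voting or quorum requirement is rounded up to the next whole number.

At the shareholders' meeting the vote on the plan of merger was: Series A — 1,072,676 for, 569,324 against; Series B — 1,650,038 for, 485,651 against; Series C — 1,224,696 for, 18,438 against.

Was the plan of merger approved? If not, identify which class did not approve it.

Approved — every class gave the required vote.

Series A: a majority of 2145328 is 1072665; 1,072,665 required, 1,072,676 in favor — approved.
Series B: 3/5 of 2749158 = 1649494.80, rounded up to 1649495; 1,649,495 required, 1,650,038 in favor — approved.
Series C: 4/5 of 1530870 = 1224696; 1,224,696 required, 1,224,696 in favor — approved.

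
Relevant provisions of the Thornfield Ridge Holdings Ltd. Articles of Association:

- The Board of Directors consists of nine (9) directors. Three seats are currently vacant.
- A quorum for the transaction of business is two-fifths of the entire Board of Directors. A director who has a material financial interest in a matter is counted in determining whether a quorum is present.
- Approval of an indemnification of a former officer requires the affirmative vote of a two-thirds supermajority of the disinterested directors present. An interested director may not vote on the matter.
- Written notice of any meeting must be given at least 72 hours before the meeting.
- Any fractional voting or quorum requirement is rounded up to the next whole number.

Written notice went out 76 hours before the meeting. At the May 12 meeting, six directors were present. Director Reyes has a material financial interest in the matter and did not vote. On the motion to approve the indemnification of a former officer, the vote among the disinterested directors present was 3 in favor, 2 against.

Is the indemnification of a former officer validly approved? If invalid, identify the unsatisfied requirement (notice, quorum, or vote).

Invalid — vote requirement not satisfied.

Notice: 76 hours given; 72 required (76 ≥ 72). Satisfied.
Quorum: 6 present (interested directors count toward quorum); quorum is 4. Satisfied.
Vote: the indemnification of a former officer requires two-thirds of the disinterested directors present (6 − 1 = 5). 2/3 of 5 = 3.33, rounded up to 4, so 4 affirmative votes are needed; 3 voted in favor. Not satisfied.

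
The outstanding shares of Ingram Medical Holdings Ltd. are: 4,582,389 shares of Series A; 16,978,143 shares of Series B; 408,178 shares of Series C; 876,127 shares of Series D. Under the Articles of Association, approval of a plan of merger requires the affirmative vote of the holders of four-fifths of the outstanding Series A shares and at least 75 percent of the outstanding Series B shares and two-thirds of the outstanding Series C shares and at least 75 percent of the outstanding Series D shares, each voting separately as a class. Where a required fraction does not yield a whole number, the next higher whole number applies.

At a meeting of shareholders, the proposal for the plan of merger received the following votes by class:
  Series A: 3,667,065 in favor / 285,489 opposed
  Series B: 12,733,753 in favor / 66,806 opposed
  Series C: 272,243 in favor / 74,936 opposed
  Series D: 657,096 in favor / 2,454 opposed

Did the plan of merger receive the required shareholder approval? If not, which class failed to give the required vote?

Series A: 4/5 of 4582389 = 3665911.20, rounded up to 3665912; 3,665,912 required, 3,667,065 in favor — approved.
Series B: 3/4 of 16978143 = 12733607.25, rounded up to 12733608; 12,733,608 required, 12,733,753 in favor — approved.
Series C: 2/3 of 408178 = 272118.67, rounded up to 272119; 272,119 required, 272,243 in favor — approved.
Series D: 3/4 of 876127 = 657095.25, rounded up to 657096; 657,096 required, 657,096 in favor — approved.

Approved — every class gave the required vote.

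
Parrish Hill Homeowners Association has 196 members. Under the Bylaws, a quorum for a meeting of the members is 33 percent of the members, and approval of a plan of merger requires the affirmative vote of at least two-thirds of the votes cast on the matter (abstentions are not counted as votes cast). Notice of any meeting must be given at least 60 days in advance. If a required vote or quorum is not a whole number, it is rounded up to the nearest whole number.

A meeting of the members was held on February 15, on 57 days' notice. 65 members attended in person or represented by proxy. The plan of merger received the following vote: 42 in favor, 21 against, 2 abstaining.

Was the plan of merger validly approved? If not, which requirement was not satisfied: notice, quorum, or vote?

Notice: 57 days given; 60 required. Not satisfied.
Quorum: 33% of 196 = 64.68, rounded up to 65; 65 present. Satisfied.
Vote: requires two-thirds of the votes cast (65 − 2 abstaining = 63); 2/3 of 63 = 42, so 42 needed; 42 in favor. Satisfied.

Invalid — notice requirement not satisfied.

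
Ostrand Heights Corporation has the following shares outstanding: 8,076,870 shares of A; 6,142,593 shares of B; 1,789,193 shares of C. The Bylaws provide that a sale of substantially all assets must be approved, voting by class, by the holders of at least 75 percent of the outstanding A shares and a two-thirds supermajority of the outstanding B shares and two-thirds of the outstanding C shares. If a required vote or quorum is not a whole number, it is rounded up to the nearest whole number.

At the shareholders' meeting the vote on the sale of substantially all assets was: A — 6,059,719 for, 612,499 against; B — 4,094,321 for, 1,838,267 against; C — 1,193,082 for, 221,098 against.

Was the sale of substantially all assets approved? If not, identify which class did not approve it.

Not approved — the B shares did not give the required vote.

A: 3/4 of 8076870 = 6057652.50, rounded up to 6057653; 6,057,653 required, 6,059,719 in favor — approved.
B: 2/3 of 6142593 = 4095062; 4,095,062 required, 4,094,321 in favor — not approved.
C: 2/3 of 1789193 = 1192795.33, rounded up to 1192796; 1,192,796 required, 1,193,082 in favor — approved.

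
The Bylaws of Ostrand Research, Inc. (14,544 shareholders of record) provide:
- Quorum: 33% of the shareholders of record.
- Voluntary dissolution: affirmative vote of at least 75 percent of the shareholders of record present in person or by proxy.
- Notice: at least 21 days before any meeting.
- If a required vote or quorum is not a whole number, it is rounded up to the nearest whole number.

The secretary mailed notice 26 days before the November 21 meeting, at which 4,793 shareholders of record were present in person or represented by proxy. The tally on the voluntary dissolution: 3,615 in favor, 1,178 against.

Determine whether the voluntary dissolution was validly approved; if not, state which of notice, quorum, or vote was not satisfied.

Invalid — quorum requirement not satisfied.

Notice: 26 days given; 21 required. Satisfied.
Quorum: 33% of 14,544 = 4,799.52, rounded up to 4,800; 4,793 present. Not satisfied.
Vote: requires three-fourths of those present (4,793); 3/4 of 4793 = 3594.75, rounded up to 3595, so 3,595 needed; 3,615 in favor. Satisfied.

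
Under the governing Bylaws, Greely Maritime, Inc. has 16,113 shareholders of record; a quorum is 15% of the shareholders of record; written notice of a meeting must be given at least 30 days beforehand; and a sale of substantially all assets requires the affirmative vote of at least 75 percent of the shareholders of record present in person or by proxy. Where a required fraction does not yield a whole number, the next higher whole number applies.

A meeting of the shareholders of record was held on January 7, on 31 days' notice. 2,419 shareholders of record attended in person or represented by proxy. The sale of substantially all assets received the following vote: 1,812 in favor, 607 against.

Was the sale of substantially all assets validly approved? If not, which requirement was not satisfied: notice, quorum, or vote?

Notice: 31 days given; 30 required. Satisfied.
Quorum: 15% of 16,113 = 2,416.95, rounded up to 2,417; 2,419 present. Satisfied.
Vote: requires three-fourths of those present (2,419); 3/4 of 2419 = 1814.25, rounded up to 1815, so 1,815 needed; 1,812 in favor. Not satisfied.

Invalid — vote requirement not satisfied.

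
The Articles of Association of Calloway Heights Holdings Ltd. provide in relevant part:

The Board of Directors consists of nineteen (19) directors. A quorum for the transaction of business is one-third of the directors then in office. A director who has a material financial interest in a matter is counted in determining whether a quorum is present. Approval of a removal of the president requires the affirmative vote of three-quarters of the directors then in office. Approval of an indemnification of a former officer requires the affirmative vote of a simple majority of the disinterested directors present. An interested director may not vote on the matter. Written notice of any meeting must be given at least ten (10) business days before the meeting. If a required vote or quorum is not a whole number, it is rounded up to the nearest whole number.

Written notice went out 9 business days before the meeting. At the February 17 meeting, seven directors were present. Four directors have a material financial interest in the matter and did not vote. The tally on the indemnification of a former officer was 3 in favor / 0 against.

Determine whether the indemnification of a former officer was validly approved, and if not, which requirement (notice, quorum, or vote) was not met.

Invalid — notice requirement not satisfied.

Notice: 9 business days given; 10 required (9 < 10). Not satisfied.
Quorum: 7 present (interested directors count toward quorum); quorum is 7. Satisfied.
Vote: the indemnification of a former officer requires a majority of the disinterested directors present (7 − 4 = 3). A majority of 3 is 2, so 2 affirmative votes are needed; 3 voted in favor. Satisfied.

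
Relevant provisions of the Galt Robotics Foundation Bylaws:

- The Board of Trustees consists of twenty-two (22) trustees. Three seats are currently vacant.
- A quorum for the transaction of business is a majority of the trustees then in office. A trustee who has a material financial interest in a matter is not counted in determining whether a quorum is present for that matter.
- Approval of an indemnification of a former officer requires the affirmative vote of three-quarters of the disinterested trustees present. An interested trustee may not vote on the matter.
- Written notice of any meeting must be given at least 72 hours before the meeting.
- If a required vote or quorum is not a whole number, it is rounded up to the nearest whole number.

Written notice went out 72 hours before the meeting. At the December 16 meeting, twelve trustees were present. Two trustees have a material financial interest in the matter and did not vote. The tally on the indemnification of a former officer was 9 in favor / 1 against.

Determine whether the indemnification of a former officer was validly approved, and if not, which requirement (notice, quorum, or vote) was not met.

Valid — all requirements satisfied.

Notice: 72 hours given; 72 required (72 ≥ 72). Satisfied.
Quorum: 12 present, but the 2 interested trustees do not count, leaving 10. Quorum is 10. Satisfied.
Vote: the indemnification of a former officer requires three-fourths of the disinterested trustees present (12 − 2 = 10). 3/4 of 10 = 7.50, rounded up to 8, so 8 affirmative votes are needed; 9 voted in favor. Satisfied.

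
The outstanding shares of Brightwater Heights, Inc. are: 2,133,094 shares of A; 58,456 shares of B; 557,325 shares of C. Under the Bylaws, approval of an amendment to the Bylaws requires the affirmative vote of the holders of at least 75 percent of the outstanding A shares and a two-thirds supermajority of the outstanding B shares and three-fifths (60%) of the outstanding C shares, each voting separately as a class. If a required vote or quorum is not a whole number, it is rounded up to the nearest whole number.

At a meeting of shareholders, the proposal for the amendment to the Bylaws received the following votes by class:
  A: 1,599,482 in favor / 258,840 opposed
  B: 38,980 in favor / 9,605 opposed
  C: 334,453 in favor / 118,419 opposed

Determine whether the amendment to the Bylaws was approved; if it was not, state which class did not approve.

Not approved — the A shares did not give the required vote.

A: 3/4 of 2133094 = 1599820.50, rounded up to 1599821; 1,599,821 required, 1,599,482 in favor — not approved.
B: 2/3 of 58456 = 38970.67, rounded up to 38971; 38,971 required, 38,980 in favor — approved.
C: 3/5 of 557325 = 334395; 334,395 required, 334,453 in favor — approved.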